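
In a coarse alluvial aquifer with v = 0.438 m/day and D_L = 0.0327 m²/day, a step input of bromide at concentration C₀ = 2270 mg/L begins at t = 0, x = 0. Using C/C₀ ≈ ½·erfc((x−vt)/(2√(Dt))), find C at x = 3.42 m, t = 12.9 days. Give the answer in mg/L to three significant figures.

2250 mg/L

For a continuous step input, C/C₀ ≈ ½·erfc((x−vt)/(2√(Dt))).
vt = 0.438 × 12.9 = 5.6502 m and 2√(Dt) = 2√(0.0327 × 12.9) = 1.299 m.
Argument (x−vt)/(2√(Dt)) = (3.42 − 5.6502)/1.299 = -1.717; ½·erfc(-1.717) = 0.9924.
C = 2270 × 0.9924 = 2250 mg/L.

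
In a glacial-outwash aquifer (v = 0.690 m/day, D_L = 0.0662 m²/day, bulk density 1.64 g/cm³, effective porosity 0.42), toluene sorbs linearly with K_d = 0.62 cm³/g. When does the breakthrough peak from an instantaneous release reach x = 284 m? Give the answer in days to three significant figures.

Retardation factor R = 1 + ρ_b·K_d/n = 1 + 1.64 × 0.62/0.42 = 3.421.
Sorption retards both mechanisms: v_R = v/R = 0.2017 m/day, D_R = D/R = 0.01935 m²/day.
Peak time from v_R²t² + 2D_R t − x² = 0: t = (√(D_R² + v_R²x²) − D_R)/v_R².
√(D_R² + v_R²x²) = √(0.01935² + 0.2017² × 284²) = 57.28; v_R² = 0.04068.
t = (57.28 − 0.01935)/0.04068 = 1410 days.

1410 days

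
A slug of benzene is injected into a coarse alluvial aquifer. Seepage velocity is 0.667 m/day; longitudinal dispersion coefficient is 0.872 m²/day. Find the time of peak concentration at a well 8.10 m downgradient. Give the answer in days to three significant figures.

For the 1D instantaneous-source solution, setting ∂C/∂t = 0 at fixed x gives v²t² + 2Dt − x² = 0, so t = (√(D² + v²x²) − D)/v².
√(D² + v²x²) = √(0.872² + 0.667² × 8.10²) = 5.473; v² = 0.444889.
t = (5.473 − 0.872)/0.444889 = 10.3 days (vs. the pure-advection estimate x/v = 12.1 d).

10.3 days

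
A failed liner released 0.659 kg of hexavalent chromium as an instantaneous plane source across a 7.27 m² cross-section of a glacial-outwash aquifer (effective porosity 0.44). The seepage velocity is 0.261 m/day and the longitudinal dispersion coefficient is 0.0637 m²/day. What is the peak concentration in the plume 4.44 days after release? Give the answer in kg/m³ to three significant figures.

The peak of an instantaneous 1D plume sits at x = vt; there the Gaussian factor is 1 and C_max = M/(n_e·A·√(4πDt)), where n_e·A is the pore area the mass is dissolved in.
√(4πDt) = √(4π × 0.0637 × 4.44) = 1.885 m, so C_max = 0.659/(0.44 × 7.27 × 1.885) = 0.109 kg/m³.

0.109 kg/m³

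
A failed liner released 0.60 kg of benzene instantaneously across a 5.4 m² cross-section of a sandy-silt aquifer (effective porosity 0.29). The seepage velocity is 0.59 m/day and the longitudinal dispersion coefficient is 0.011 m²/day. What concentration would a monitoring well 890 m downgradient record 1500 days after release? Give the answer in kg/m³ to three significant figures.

0.0182 kg/m³

For an instantaneous plane source, C(x,t) = M/(n_e·A·√(4πDt)) · exp(−(x−vt)²/(4Dt)), with n_e·A the pore (flow) area.
Plume center vt = 0.59 × 1500 = 885 m, so the well at 890 m is 5 m downgradient of the peak.
√(4πDt) = 14.40 m, giving peak height M/(n_e·A·√(4πDt)) = 0.60/(0.29 × 5.4 × 14.40) = 0.02661 kg/m³.
(x−vt)²/(4Dt) = (5)²/(4 × 0.011 × 1500) = 0.3788; exp(−0.3788) = 0.6847.
C = 0.02661 × 0.6847 = 0.0182 kg/m³.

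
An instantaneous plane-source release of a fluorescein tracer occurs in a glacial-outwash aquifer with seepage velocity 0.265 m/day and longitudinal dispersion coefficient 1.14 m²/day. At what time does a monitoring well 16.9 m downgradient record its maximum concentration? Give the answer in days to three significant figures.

49.6 days

For the 1D instantaneous-source solution, setting ∂C/∂t = 0 at fixed x gives v²t² + 2Dt − x² = 0, so t = (√(D² + v²x²) − D)/v².
√(D² + v²x²) = √(1.14² + 0.265² × 16.9²) = 4.621; v² = 0.070225.
t = (4.621 − 1.14)/0.070225 = 49.6 days (vs. the pure-advection estimate x/v = 63.8 d).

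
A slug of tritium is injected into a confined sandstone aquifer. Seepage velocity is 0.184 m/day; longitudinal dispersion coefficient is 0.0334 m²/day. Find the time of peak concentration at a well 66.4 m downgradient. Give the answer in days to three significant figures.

For the 1D instantaneous-source solution, setting ∂C/∂t = 0 at fixed x gives v²t² + 2Dt − x² = 0, so t = (√(D² + v²x²) − D)/v².
√(D² + v²x²) = √(0.0334² + 0.184² × 66.4²) = 12.22; v² = 0.033856.
t = (12.22 − 0.0334)/0.033856 = 360 days (vs. the pure-advection estimate x/v = 361 d).

360 days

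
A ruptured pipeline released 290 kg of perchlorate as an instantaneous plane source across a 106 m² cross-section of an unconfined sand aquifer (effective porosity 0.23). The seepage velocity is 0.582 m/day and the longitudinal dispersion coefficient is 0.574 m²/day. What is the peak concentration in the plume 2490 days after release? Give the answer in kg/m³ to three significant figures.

0.0888 kg/m³

The peak of an instantaneous 1D plume sits at x = vt; there the Gaussian factor is 1 and C_max = M/(n_e·A·√(4πDt)), where n_e·A is the pore area the mass is dissolved in.
√(4πDt) = √(4π × 0.574 × 2490) = 134.0 m, so C_max = 290/(0.23 × 106 × 134.0) = 0.0888 kg/m³.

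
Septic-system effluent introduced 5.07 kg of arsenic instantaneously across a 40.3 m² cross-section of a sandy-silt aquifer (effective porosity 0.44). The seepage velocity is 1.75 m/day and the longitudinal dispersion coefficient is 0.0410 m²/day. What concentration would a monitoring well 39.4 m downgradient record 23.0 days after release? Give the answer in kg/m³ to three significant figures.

For an instantaneous plane source, C(x,t) = M/(n_e·A·√(4πDt)) · exp(−(x−vt)²/(4Dt)), with n_e·A the pore (flow) area.
Plume center vt = 1.75 × 23.0 = 40.25 m, so the well at 39.4 m is 0.85 m upgradient of the peak.
√(4πDt) = 3.442 m, giving peak height M/(n_e·A·√(4πDt)) = 5.07/(0.44 × 40.3 × 3.442) = 0.08307 kg/m³.
(x−vt)²/(4Dt) = (-0.85)²/(4 × 0.0410 × 23.0) = 0.1915; exp(−0.1915) = 0.8257.
C = 0.08307 × 0.8257 = 0.0686 kg/m³.

0.0686 kg/m³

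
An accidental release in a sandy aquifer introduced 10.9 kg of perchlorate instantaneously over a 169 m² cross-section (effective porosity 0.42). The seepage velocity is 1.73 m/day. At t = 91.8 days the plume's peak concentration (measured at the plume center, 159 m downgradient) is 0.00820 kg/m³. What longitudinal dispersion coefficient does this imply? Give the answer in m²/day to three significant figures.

0.304 m²/day

At the plume center C_max = M/(n_e·A·√(4πDt)), so D = M²/(4πt·(n_e·A·C_max)²).
n_e·A·C_max = 0.42 × 169 × 0.00820 = 0.5820 kg/m.
D = 10.9²/(4π × 91.8 × 0.5820²) = 0.304 m²/day.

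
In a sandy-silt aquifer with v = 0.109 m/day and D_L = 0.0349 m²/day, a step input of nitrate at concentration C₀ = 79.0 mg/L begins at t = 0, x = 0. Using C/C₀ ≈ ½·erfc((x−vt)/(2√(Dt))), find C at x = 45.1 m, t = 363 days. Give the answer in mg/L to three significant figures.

For a continuous step input, C/C₀ ≈ ½·erfc((x−vt)/(2√(Dt))).
vt = 0.109 × 363 = 39.567 m and 2√(Dt) = 2√(0.0349 × 363) = 7.119 m.
Argument (x−vt)/(2√(Dt)) = (45.1 − 39.567)/7.119 = 0.7772; ½·erfc(0.7772) = 0.1359.
C = 79.0 × 0.1359 = 10.7 mg/L.

10.7 mg/L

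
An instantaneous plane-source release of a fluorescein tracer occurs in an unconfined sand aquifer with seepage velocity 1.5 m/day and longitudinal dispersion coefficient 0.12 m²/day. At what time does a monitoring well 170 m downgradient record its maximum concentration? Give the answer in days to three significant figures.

113 days

For the 1D instantaneous-source solution, setting ∂C/∂t = 0 at fixed x gives v²t² + 2Dt − x² = 0, so t = (√(D² + v²x²) − D)/v².
√(D² + v²x²) = √(0.12² + 1.5² × 170²) = 255.0; v² = 2.25.
t = (255.0 − 0.12)/2.25 = 113 days (vs. the pure-advection estimate x/v = 113 d).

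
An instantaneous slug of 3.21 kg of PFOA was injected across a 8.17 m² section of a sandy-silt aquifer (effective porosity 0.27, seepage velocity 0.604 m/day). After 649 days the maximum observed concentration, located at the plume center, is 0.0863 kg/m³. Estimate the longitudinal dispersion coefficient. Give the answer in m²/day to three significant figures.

0.0349 m²/day

At the plume center C_max = M/(n_e·A·√(4πDt)), so D = M²/(4πt·(n_e·A·C_max)²).
n_e·A·C_max = 0.27 × 8.17 × 0.0863 = 0.1904 kg/m.
D = 3.21²/(4π × 649 × 0.1904²) = 0.0349 m²/day.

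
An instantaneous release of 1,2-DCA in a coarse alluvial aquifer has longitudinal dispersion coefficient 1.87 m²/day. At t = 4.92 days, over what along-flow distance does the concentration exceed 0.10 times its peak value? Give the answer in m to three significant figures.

The plume is Gaussian with σ = √(2Dt) = √(2 × 1.87 × 4.92) = 4.290 m.
C/C_peak = exp(−Δx²/(2σ²)) = 0.10 ⇒ Δx = σ·√(−2 ln 0.10) = 4.290 × 2.146 = 9.206 m.
Width = 2Δx = 18.4 m.

18.4 m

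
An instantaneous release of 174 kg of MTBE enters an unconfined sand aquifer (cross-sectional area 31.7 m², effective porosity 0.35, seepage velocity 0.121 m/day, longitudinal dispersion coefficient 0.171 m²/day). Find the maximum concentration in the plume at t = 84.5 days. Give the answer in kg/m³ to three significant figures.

1.16 kg/m³

The peak of an instantaneous 1D plume sits at x = vt; there the Gaussian factor is 1 and C_max = M/(n_e·A·√(4πDt)), where n_e·A is the pore area the mass is dissolved in.
√(4πDt) = √(4π × 0.171 × 84.5) = 13.48 m, so C_max = 174/(0.35 × 31.7 × 13.48) = 1.16 kg/m³.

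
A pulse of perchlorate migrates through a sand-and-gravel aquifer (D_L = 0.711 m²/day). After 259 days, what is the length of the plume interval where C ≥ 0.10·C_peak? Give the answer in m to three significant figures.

The plume is Gaussian with σ = √(2Dt) = √(2 × 0.711 × 259) = 19.19 m.
C/C_peak = exp(−Δx²/(2σ²)) = 0.10 ⇒ Δx = σ·√(−2 ln 0.10) = 19.19 × 2.146 = 41.18 m.
Width = 2Δx = 82.4 m.

82.4 m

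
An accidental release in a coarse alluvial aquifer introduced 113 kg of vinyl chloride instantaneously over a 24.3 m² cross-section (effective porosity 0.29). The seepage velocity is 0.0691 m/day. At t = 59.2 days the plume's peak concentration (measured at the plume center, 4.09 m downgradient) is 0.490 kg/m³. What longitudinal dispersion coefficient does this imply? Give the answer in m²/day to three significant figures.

At the plume center C_max = M/(n_e·A·√(4πDt)), so D = M²/(4πt·(n_e·A·C_max)²).
n_e·A·C_max = 0.29 × 24.3 × 0.490 = 3.453 kg/m.
D = 113²/(4π × 59.2 × 3.453²) = 1.44 m²/day.

1.44 m²/day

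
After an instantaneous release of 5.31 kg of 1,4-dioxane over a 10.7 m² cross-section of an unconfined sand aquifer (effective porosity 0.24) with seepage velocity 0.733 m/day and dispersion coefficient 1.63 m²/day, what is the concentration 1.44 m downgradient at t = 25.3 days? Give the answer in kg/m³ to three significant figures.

For an instantaneous plane source, C(x,t) = M/(n_e·A·√(4πDt)) · exp(−(x−vt)²/(4Dt)), with n_e·A the pore (flow) area.
Plume center vt = 0.733 × 25.3 = 18.5449 m, so the well at 1.44 m is 17.1049 m upgradient of the peak.
√(4πDt) = 22.76 m, giving peak height M/(n_e·A·√(4πDt)) = 5.31/(0.24 × 10.7 × 22.76) = 0.09085 kg/m³.
(x−vt)²/(4Dt) = (-17.1049)²/(4 × 1.63 × 25.3) = 1.774; exp(−1.774) = 0.1697.
C = 0.09085 × 0.1697 = 0.0154 kg/m³.

0.0154 kg/m³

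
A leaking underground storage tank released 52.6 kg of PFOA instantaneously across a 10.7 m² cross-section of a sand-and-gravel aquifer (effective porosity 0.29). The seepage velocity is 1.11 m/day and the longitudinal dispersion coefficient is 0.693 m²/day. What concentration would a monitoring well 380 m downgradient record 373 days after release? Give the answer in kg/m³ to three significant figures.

0.0970 kg/m³

For an instantaneous plane source, C(x,t) = M/(n_e·A·√(4πDt)) · exp(−(x−vt)²/(4Dt)), with n_e·A the pore (flow) area.
Plume center vt = 1.11 × 373 = 414.03 m, so the well at 380 m is 34.03 m upgradient of the peak.
√(4πDt) = 56.99 m, giving peak height M/(n_e·A·√(4πDt)) = 52.6/(0.29 × 10.7 × 56.99) = 0.2974 kg/m³.
(x−vt)²/(4Dt) = (-34.03)²/(4 × 0.693 × 373) = 1.120; exp(−1.120) = 0.3263.
C = 0.2974 × 0.3263 = 0.0970 kg/m³.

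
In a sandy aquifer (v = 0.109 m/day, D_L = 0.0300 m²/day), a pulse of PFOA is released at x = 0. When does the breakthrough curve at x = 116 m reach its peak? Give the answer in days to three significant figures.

For the 1D instantaneous-source solution, setting ∂C/∂t = 0 at fixed x gives v²t² + 2Dt − x² = 0, so t = (√(D² + v²x²) − D)/v².
√(D² + v²x²) = √(0.0300² + 0.109² × 116²) = 12.64; v² = 0.011881.
t = (12.64 − 0.0300)/0.011881 = 1060 days (vs. the pure-advection estimate x/v = 1060 d).

1060 days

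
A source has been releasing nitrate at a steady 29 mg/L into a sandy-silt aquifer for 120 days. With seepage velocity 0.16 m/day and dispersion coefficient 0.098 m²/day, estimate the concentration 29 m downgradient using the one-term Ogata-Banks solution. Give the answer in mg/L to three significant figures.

For a continuous step input, C/C₀ ≈ ½·erfc((x−vt)/(2√(Dt))).
vt = 0.16 × 120 = 19.2 m and 2√(Dt) = 2√(0.098 × 120) = 6.859 m.
Argument (x−vt)/(2√(Dt)) = (29 − 19.2)/6.859 = 1.429; ½·erfc(1.429) = 0.02164.
C = 29 × 0.02164 = 0.628 mg/L.

0.628 mg/L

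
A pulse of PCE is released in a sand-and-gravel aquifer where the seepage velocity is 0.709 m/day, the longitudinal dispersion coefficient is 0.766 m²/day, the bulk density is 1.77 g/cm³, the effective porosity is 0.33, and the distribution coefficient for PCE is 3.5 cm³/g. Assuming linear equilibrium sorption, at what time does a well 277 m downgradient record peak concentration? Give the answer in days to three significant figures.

7690 days

Retardation factor R = 1 + ρ_b·K_d/n = 1 + 1.77 × 3.5/0.33 = 19.77.
Sorption retards both mechanisms: v_R = v/R = 0.03586 m/day, D_R = D/R = 0.03875 m²/day.
Peak time from v_R²t² + 2D_R t − x² = 0: t = (√(D_R² + v_R²x²) − D_R)/v_R².
√(D_R² + v_R²x²) = √(0.03875² + 0.03586² × 277²) = 9.933; v_R² = 0.001286.
t = (9.933 − 0.03875)/0.001286 = 7690 days.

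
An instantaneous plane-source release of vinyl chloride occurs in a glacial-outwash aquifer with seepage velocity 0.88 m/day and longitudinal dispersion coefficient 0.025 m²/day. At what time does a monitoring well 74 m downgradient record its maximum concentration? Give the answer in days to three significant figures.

84.1 days

For the 1D instantaneous-source solution, setting ∂C/∂t = 0 at fixed x gives v²t² + 2Dt − x² = 0, so t = (√(D² + v²x²) − D)/v².
√(D² + v²x²) = √(0.025² + 0.88² × 74²) = 65.12; v² = 0.7744.
t = (65.12 − 0.025)/0.7744 = 84.1 days (vs. the pure-advection estimate x/v = 84.1 d).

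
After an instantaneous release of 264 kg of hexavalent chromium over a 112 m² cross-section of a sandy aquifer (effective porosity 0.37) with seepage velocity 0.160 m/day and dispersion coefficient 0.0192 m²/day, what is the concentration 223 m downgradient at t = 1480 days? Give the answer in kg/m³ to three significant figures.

0.0631 kg/m³

For an instantaneous plane source, C(x,t) = M/(n_e·A·√(4πDt)) · exp(−(x−vt)²/(4Dt)), with n_e·A the pore (flow) area.
Plume center vt = 0.160 × 1480 = 236.8 m, so the well at 223 m is 13.8 m upgradient of the peak.
√(4πDt) = 18.90 m, giving peak height M/(n_e·A·√(4πDt)) = 264/(0.37 × 112 × 18.90) = 0.3371 kg/m³.
(x−vt)²/(4Dt) = (-13.8)²/(4 × 0.0192 × 1480) = 1.675; exp(−1.675) = 0.1873.
C = 0.3371 × 0.1873 = 0.0631 kg/m³.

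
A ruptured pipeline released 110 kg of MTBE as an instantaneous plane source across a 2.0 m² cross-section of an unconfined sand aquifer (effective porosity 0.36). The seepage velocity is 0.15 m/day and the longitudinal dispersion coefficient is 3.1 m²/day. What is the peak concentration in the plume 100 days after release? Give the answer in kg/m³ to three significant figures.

The peak of an instantaneous 1D plume sits at x = vt; there the Gaussian factor is 1 and C_max = M/(n_e·A·√(4πDt)), where n_e·A is the pore area the mass is dissolved in.
√(4πDt) = √(4π × 3.1 × 100) = 62.41 m, so C_max = 110/(0.36 × 2.0 × 62.41) = 2.45 kg/m³.

2.45 kg/m³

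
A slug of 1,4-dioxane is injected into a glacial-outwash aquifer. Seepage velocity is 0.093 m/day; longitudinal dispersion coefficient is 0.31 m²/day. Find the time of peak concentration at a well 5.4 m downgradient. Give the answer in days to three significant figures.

For the 1D instantaneous-source solution, setting ∂C/∂t = 0 at fixed x gives v²t² + 2Dt − x² = 0, so t = (√(D² + v²x²) − D)/v².
√(D² + v²x²) = √(0.31² + 0.093² × 5.4²) = 0.5902; v² = 0.008649.
t = (0.5902 − 0.31)/0.008649 = 32.4 days (vs. the pure-advection estimate x/v = 58.1 d).

32.4 days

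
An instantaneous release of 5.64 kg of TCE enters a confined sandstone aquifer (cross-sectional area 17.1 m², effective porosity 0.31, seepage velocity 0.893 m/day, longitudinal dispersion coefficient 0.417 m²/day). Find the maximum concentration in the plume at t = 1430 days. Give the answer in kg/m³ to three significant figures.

The peak of an instantaneous 1D plume sits at x = vt; there the Gaussian factor is 1 and C_max = M/(n_e·A·√(4πDt)), where n_e·A is the pore area the mass is dissolved in.
√(4πDt) = √(4π × 0.417 × 1430) = 86.56 m, so C_max = 5.64/(0.31 × 17.1 × 86.56) = 0.0123 kg/m³.

0.0123 kg/m³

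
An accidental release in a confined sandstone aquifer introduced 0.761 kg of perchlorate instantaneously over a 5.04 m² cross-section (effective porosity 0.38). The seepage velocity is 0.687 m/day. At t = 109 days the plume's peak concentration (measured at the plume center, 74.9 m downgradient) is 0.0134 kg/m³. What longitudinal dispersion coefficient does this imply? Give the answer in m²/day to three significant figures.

0.642 m²/day

At the plume center C_max = M/(n_e·A·√(4πDt)), so D = M²/(4πt·(n_e·A·C_max)²).
n_e·A·C_max = 0.38 × 5.04 × 0.0134 = 0.02566 kg/m.
D = 0.761²/(4π × 109 × 0.02566²) = 0.642 m²/day.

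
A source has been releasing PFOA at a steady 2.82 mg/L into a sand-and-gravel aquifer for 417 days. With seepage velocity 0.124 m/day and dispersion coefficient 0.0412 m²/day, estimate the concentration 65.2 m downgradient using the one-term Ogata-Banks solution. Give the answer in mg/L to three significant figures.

For a continuous step input, C/C₀ ≈ ½·erfc((x−vt)/(2√(Dt))).
vt = 0.124 × 417 = 51.708 m and 2√(Dt) = 2√(0.0412 × 417) = 8.290 m.
Argument (x−vt)/(2√(Dt)) = (65.2 − 51.708)/8.290 = 1.628; ½·erfc(1.628) = 0.01066.
C = 2.82 × 0.01066 = 0.0301 mg/L.

0.0301 mg/L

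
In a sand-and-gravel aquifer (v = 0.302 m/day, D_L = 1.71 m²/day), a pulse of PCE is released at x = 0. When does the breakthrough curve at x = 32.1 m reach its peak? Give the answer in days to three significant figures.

89.2 days

For the 1D instantaneous-source solution, setting ∂C/∂t = 0 at fixed x gives v²t² + 2Dt − x² = 0, so t = (√(D² + v²x²) − D)/v².
√(D² + v²x²) = √(1.71² + 0.302² × 32.1²) = 9.844; v² = 0.091204.
t = (9.844 − 1.71)/0.091204 = 89.2 days (vs. the pure-advection estimate x/v = 106 d).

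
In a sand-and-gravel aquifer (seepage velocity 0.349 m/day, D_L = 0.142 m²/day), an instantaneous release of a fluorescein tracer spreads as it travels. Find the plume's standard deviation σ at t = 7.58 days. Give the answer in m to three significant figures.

1.47 m

Dispersive spreading gives a Gaussian with σ² = 2Dt; advection only shifts the center.
σ = √(2 × 0.142 × 7.58) = 1.47 m.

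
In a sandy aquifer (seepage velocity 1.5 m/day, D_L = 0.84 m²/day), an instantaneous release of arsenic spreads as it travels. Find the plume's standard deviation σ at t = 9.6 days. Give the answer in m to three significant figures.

4.02 m

Dispersive spreading gives a Gaussian with σ² = 2Dt; advection only shifts the center.
σ = √(2 × 0.84 × 9.6) = 4.02 m.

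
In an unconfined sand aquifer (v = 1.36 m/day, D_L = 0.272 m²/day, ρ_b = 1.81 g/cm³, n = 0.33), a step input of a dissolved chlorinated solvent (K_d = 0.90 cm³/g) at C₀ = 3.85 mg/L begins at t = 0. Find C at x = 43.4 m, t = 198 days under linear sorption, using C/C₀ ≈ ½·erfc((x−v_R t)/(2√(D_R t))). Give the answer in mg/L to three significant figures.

2.61 mg/L

Retardation factor R = 1 + ρ_b·K_d/n = 1 + 1.81 × 0.90/0.33 = 5.936.
Sorption retards both mechanisms: v_R = v/R = 0.2291 m/day, D_R = D/R = 0.04582 m²/day.
v_R·t = 0.2291 × 198 = 45.3618 m; 2√(D_R t) = 6.024 m; argument = (43.4 − 45.3618)/6.024 = -0.3257.
C = C₀ × ½·erfc(-0.3257) = 3.85 × 0.6775 = 2.61 mg/L.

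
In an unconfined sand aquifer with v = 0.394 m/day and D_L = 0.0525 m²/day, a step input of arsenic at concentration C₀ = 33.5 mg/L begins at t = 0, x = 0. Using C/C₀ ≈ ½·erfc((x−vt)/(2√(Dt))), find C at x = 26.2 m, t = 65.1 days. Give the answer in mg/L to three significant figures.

For a continuous step input, C/C₀ ≈ ½·erfc((x−vt)/(2√(Dt))).
vt = 0.394 × 65.1 = 25.6494 m and 2√(Dt) = 2√(0.0525 × 65.1) = 3.697 m.
Argument (x−vt)/(2√(Dt)) = (26.2 − 25.6494)/3.697 = 0.1489; ½·erfc(0.1489) = 0.4166.
C = 33.5 × 0.4166 = 14.0 mg/L.

14.0 mg/L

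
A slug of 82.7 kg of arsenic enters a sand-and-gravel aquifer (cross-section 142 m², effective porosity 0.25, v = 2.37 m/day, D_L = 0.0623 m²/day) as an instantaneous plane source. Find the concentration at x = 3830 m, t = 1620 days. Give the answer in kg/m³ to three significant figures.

0.0526 kg/m³

For an instantaneous plane source, C(x,t) = M/(n_e·A·√(4πDt)) · exp(−(x−vt)²/(4Dt)), with n_e·A the pore (flow) area.
Plume center vt = 2.37 × 1620 = 3839.4 m, so the well at 3830 m is 9.4 m upgradient of the peak.
√(4πDt) = 35.61 m, giving peak height M/(n_e·A·√(4πDt)) = 82.7/(0.25 × 142 × 35.61) = 0.06542 kg/m³.
(x−vt)²/(4Dt) = (-9.4)²/(4 × 0.0623 × 1620) = 0.2189; exp(−0.2189) = 0.8034.
C = 0.06542 × 0.8034 = 0.0526 kg/m³.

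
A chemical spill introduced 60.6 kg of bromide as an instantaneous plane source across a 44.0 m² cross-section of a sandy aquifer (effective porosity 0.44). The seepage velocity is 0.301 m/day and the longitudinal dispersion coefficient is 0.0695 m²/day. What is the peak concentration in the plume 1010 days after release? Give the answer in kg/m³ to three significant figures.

The peak of an instantaneous 1D plume sits at x = vt; there the Gaussian factor is 1 and C_max = M/(n_e·A·√(4πDt)), where n_e·A is the pore area the mass is dissolved in.
√(4πDt) = √(4π × 0.0695 × 1010) = 29.70 m, so C_max = 60.6/(0.44 × 44.0 × 29.70) = 0.105 kg/m³.

0.105 kg/m³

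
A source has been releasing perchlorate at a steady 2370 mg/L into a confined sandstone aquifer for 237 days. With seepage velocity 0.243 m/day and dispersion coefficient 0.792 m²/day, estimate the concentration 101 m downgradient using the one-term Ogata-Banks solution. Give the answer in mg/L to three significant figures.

For a continuous step input, C/C₀ ≈ ½·erfc((x−vt)/(2√(Dt))).
vt = 0.243 × 237 = 57.591 m and 2√(Dt) = 2√(0.792 × 237) = 27.40 m.
Argument (x−vt)/(2√(Dt)) = (101 − 57.591)/27.40 = 1.584; ½·erfc(1.584) = 0.01254.
C = 2370 × 0.01254 = 29.7 mg/L.

29.7 mg/L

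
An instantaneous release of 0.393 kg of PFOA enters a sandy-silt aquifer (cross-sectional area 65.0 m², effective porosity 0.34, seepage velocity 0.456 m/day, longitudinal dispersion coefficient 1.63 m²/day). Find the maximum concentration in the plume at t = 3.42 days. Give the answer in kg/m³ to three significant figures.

The peak of an instantaneous 1D plume sits at x = vt; there the Gaussian factor is 1 and C_max = M/(n_e·A·√(4πDt)), where n_e·A is the pore area the mass is dissolved in.
√(4πDt) = √(4π × 1.63 × 3.42) = 8.370 m, so C_max = 0.393/(0.34 × 65.0 × 8.370) = 0.00212 kg/m³.

0.00212 kg/m³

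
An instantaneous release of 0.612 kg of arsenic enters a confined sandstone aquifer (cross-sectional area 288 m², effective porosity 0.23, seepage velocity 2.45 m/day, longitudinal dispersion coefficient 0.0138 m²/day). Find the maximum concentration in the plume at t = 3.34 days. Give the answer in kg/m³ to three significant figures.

0.0121 kg/m³

The peak of an instantaneous 1D plume sits at x = vt; there the Gaussian factor is 1 and C_max = M/(n_e·A·√(4πDt)), where n_e·A is the pore area the mass is dissolved in.
√(4πDt) = √(4π × 0.0138 × 3.34) = 0.7611 m, so C_max = 0.612/(0.23 × 288 × 0.7611) = 0.0121 kg/m³.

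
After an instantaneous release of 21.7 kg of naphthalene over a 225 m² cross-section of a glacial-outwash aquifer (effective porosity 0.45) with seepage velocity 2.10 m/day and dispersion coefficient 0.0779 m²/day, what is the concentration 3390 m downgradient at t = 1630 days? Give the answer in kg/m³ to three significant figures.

0.000629 kg/m³

For an instantaneous plane source, C(x,t) = M/(n_e·A·√(4πDt)) · exp(−(x−vt)²/(4Dt)), with n_e·A the pore (flow) area.
Plume center vt = 2.10 × 1630 = 3423 m, so the well at 3390 m is 33 m upgradient of the peak.
√(4πDt) = 39.95 m, giving peak height M/(n_e·A·√(4πDt)) = 21.7/(0.45 × 225 × 39.95) = 0.005365 kg/m³.
(x−vt)²/(4Dt) = (-33)²/(4 × 0.0779 × 1630) = 2.144; exp(−2.144) = 0.1172.
C = 0.005365 × 0.1172 = 0.000629 kg/m³.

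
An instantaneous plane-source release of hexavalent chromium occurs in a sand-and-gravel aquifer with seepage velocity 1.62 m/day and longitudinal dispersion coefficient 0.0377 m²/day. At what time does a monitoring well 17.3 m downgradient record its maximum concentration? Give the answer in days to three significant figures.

For the 1D instantaneous-source solution, setting ∂C/∂t = 0 at fixed x gives v²t² + 2Dt − x² = 0, so t = (√(D² + v²x²) − D)/v².
√(D² + v²x²) = √(0.0377² + 1.62² × 17.3²) = 28.03; v² = 2.6244.
t = (28.03 − 0.0377)/2.6244 = 10.7 days (vs. the pure-advection estimate x/v = 10.7 d).

10.7 days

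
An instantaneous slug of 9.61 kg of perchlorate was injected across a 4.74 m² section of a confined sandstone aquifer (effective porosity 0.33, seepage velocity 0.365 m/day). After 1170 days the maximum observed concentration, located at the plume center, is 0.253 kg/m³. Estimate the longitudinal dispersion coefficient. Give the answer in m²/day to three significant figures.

0.0401 m²/day

At the plume center C_max = M/(n_e·A·√(4πDt)), so D = M²/(4πt·(n_e·A·C_max)²).
n_e·A·C_max = 0.33 × 4.74 × 0.253 = 0.3957 kg/m.
D = 9.61²/(4π × 1170 × 0.3957²) = 0.0401 m²/day.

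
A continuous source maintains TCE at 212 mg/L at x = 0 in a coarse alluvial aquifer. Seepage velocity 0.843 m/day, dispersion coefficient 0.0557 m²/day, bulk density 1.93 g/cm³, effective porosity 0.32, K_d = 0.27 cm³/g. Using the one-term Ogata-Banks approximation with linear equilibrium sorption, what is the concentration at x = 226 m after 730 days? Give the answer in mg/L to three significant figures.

Retardation factor R = 1 + ρ_b·K_d/n = 1 + 1.93 × 0.27/0.32 = 2.628.
Sorption retards both mechanisms: v_R = v/R = 0.3208 m/day, D_R = D/R = 0.02119 m²/day.
v_R·t = 0.3208 × 730 = 234.184 m; 2√(D_R t) = 7.866 m; argument = (226 − 234.184)/7.866 = -1.040.
C = C₀ × ½·erfc(-1.040) = 212 × 0.9293 = 197 mg/L.

197 mg/L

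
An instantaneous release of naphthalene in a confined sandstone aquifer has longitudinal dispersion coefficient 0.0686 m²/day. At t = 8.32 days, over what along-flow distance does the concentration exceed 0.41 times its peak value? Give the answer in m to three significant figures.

2.85 m

The plume is Gaussian with σ = √(2Dt) = √(2 × 0.0686 × 8.32) = 1.068 m.
C/C_peak = exp(−Δx²/(2σ²)) = 0.41 ⇒ Δx = σ·√(−2 ln 0.41) = 1.068 × 1.335 = 1.426 m.
Width = 2Δx = 2.85 m.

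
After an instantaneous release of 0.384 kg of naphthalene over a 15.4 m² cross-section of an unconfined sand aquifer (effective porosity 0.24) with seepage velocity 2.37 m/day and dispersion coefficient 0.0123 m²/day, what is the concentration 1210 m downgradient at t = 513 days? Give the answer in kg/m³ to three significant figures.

For an instantaneous plane source, C(x,t) = M/(n_e·A·√(4πDt)) · exp(−(x−vt)²/(4Dt)), with n_e·A the pore (flow) area.
Plume center vt = 2.37 × 513 = 1215.81 m, so the well at 1210 m is 5.81 m upgradient of the peak.
√(4πDt) = 8.905 m, giving peak height M/(n_e·A·√(4πDt)) = 0.384/(0.24 × 15.4 × 8.905) = 0.01167 kg/m³.
(x−vt)²/(4Dt) = (-5.81)²/(4 × 0.0123 × 513) = 1.337; exp(−1.337) = 0.2626.
C = 0.01167 × 0.2626 = 0.00306 kg/m³.

0.00306 kg/m³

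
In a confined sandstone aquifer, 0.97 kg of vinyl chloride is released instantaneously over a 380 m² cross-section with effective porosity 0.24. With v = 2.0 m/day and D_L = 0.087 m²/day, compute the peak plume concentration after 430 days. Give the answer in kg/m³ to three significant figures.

0.000491 kg/m³

The peak of an instantaneous 1D plume sits at x = vt; there the Gaussian factor is 1 and C_max = M/(n_e·A·√(4πDt)), where n_e·A is the pore area the mass is dissolved in.
√(4πDt) = √(4π × 0.087 × 430) = 21.68 m, so C_max = 0.97/(0.24 × 380 × 21.68) = 0.000491 kg/m³.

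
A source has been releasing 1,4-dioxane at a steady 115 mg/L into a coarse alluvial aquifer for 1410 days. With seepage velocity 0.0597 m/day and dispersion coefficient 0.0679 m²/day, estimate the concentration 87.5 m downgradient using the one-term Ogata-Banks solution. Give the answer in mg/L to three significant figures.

For a continuous step input, C/C₀ ≈ ½·erfc((x−vt)/(2√(Dt))).
vt = 0.0597 × 1410 = 84.177 m and 2√(Dt) = 2√(0.0679 × 1410) = 19.57 m.
Argument (x−vt)/(2√(Dt)) = (87.5 − 84.177)/19.57 = 0.1698; ½·erfc(0.1698) = 0.4051.
C = 115 × 0.4051 = 46.6 mg/L.

46.6 mg/L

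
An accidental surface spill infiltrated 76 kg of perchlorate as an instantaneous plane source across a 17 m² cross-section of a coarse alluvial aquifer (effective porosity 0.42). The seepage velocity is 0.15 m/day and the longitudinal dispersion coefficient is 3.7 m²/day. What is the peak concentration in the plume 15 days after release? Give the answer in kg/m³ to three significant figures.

0.403 kg/m³

The peak of an instantaneous 1D plume sits at x = vt; there the Gaussian factor is 1 and C_max = M/(n_e·A·√(4πDt)), where n_e·A is the pore area the mass is dissolved in.
√(4πDt) = √(4π × 3.7 × 15) = 26.41 m, so C_max = 76/(0.42 × 17 × 26.41) = 0.403 kg/m³.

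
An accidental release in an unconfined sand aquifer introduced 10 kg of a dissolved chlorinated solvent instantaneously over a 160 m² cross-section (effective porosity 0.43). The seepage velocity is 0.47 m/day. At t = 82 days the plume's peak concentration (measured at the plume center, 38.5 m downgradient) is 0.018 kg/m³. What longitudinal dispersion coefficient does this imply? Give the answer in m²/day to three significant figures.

At the plume center C_max = M/(n_e·A·√(4πDt)), so D = M²/(4πt·(n_e·A·C_max)²).
n_e·A·C_max = 0.43 × 160 × 0.018 = 1.238 kg/m.
D = 10²/(4π × 82 × 1.238²) = 0.0633 m²/day.

0.0633 m²/day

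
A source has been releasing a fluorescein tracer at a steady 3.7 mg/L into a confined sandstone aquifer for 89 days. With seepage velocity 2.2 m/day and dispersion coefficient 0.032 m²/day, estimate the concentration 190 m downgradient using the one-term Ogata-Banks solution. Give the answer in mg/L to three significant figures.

3.67 mg/L

For a continuous step input, C/C₀ ≈ ½·erfc((x−vt)/(2√(Dt))).
vt = 2.2 × 89 = 195.8 m and 2√(Dt) = 2√(0.032 × 89) = 3.375 m.
Argument (x−vt)/(2√(Dt)) = (190 − 195.8)/3.375 = -1.719; ½·erfc(-1.719) = 0.9925.
C = 3.7 × 0.9925 = 3.67 mg/L.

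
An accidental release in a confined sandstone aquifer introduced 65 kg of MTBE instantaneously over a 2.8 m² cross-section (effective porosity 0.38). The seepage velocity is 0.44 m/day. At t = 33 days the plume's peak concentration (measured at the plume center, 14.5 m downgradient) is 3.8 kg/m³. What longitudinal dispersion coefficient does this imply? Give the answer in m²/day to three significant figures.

At the plume center C_max = M/(n_e·A·√(4πDt)), so D = M²/(4πt·(n_e·A·C_max)²).
n_e·A·C_max = 0.38 × 2.8 × 3.8 = 4.043 kg/m.
D = 65²/(4π × 33 × 4.043²) = 0.623 m²/day.

0.623 m²/day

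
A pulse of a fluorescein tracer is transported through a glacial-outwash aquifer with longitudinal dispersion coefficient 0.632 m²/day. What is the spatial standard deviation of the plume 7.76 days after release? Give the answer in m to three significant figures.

3.13 m

Dispersive spreading gives a Gaussian with σ² = 2Dt; advection only shifts the center.
σ = √(2 × 0.632 × 7.76) = 3.13 m.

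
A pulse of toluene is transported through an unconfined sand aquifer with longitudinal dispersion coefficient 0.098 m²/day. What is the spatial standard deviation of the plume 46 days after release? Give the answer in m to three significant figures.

3.00 m

Dispersive spreading gives a Gaussian with σ² = 2Dt; advection only shifts the center.
σ = √(2 × 0.098 × 46) = 3.00 m.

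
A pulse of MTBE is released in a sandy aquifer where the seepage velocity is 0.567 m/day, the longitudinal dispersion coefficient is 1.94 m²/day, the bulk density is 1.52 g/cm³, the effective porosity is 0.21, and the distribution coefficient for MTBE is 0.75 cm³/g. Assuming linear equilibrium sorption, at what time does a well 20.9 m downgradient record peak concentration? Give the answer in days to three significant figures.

Retardation factor R = 1 + ρ_b·K_d/n = 1 + 1.52 × 0.75/0.21 = 6.429.
Sorption retards both mechanisms: v_R = v/R = 0.08819 m/day, D_R = D/R = 0.3018 m²/day.
Peak time from v_R²t² + 2D_R t − x² = 0: t = (√(D_R² + v_R²x²) − D_R)/v_R².
√(D_R² + v_R²x²) = √(0.3018² + 0.08819² × 20.9²) = 1.868; v_R² = 0.007777.
t = (1.868 − 0.3018)/0.007777 = 201 days.

201 days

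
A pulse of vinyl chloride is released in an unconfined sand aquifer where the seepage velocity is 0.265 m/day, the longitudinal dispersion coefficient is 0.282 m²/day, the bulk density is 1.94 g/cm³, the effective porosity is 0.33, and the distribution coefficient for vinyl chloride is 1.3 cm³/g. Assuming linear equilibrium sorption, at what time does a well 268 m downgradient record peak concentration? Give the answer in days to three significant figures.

8710 days

Retardation factor R = 1 + ρ_b·K_d/n = 1 + 1.94 × 1.3/0.33 = 8.642.
Sorption retards both mechanisms: v_R = v/R = 0.03066 m/day, D_R = D/R = 0.03263 m²/day.
Peak time from v_R²t² + 2D_R t − x² = 0: t = (√(D_R² + v_R²x²) − D_R)/v_R².
√(D_R² + v_R²x²) = √(0.03263² + 0.03066² × 268²) = 8.217; v_R² = 0.0009400.
t = (8.217 − 0.03263)/0.0009400 = 8710 days.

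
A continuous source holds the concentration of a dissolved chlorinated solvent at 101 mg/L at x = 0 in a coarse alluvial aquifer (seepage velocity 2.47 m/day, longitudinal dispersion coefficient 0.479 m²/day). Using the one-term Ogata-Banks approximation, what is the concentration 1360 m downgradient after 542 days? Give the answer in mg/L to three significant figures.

For a continuous step input, C/C₀ ≈ ½·erfc((x−vt)/(2√(Dt))).
vt = 2.47 × 542 = 1338.74 m and 2√(Dt) = 2√(0.479 × 542) = 32.23 m.
Argument (x−vt)/(2√(Dt)) = (1360 − 1338.74)/32.23 = 0.6596; ½·erfc(0.6596) = 0.1755.
C = 101 × 0.1755 = 17.7 mg/L.

17.7 mg/L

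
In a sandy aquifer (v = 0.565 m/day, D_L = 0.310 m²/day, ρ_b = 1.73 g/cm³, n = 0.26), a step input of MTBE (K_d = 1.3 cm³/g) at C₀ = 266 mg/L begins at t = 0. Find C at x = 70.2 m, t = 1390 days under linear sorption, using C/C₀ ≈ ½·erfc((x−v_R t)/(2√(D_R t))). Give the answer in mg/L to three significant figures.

Retardation factor R = 1 + ρ_b·K_d/n = 1 + 1.73 × 1.3/0.26 = 9.650.
Sorption retards both mechanisms: v_R = v/R = 0.05855 m/day, D_R = D/R = 0.03212 m²/day.
v_R·t = 0.05855 × 1390 = 81.3845 m; 2√(D_R t) = 13.36 m; argument = (70.2 − 81.3845)/13.36 = -0.8372.
C = C₀ × ½·erfc(-0.8372) = 266 × 0.8818 = 235 mg/L.

235 mg/L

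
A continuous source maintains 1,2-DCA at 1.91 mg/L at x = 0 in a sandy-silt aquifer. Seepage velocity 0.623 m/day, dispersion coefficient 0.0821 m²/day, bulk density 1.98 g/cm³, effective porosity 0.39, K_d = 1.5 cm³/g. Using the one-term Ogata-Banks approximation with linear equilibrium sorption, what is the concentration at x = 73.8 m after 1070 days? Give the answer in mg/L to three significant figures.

1.50 mg/L

Retardation factor R = 1 + ρ_b·K_d/n = 1 + 1.98 × 1.5/0.39 = 8.615.
Sorption retards both mechanisms: v_R = v/R = 0.07232 m/day, D_R = D/R = 0.009530 m²/day.
v_R·t = 0.07232 × 1070 = 77.3824 m; 2√(D_R t) = 6.387 m; argument = (73.8 − 77.3824)/6.387 = -0.5609.
C = C₀ × ½·erfc(-0.5609) = 1.91 × 0.7862 = 1.50 mg/L.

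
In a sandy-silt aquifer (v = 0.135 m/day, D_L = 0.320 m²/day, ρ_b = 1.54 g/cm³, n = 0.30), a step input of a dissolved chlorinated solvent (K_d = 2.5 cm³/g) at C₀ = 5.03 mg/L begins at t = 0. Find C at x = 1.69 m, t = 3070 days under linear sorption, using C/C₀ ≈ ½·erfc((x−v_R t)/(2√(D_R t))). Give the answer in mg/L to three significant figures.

4.99 mg/L

Retardation factor R = 1 + ρ_b·K_d/n = 1 + 1.54 × 2.5/0.30 = 13.83.
Sorption retards both mechanisms: v_R = v/R = 0.009761 m/day, D_R = D/R = 0.02314 m²/day.
v_R·t = 0.009761 × 3070 = 29.96627 m; 2√(D_R t) = 16.86 m; argument = (1.69 − 29.96627)/16.86 = -1.677.
C = C₀ × ½·erfc(-1.677) = 5.03 × 0.9911 = 4.99 mg/L.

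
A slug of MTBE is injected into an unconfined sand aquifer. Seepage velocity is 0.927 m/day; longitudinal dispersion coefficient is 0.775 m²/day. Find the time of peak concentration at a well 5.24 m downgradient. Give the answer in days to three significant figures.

4.82 days

For the 1D instantaneous-source solution, setting ∂C/∂t = 0 at fixed x gives v²t² + 2Dt − x² = 0, so t = (√(D² + v²x²) − D)/v².
√(D² + v²x²) = √(0.775² + 0.927² × 5.24²) = 4.919; v² = 0.859329.
t = (4.919 − 0.775)/0.859329 = 4.82 days (vs. the pure-advection estimate x/v = 5.65 d).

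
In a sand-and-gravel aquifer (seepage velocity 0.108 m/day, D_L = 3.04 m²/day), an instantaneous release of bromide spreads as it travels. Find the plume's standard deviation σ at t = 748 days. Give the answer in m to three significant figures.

67.4 m

Dispersive spreading gives a Gaussian with σ² = 2Dt; advection only shifts the center.
σ = √(2 × 3.04 × 748) = 67.4 m.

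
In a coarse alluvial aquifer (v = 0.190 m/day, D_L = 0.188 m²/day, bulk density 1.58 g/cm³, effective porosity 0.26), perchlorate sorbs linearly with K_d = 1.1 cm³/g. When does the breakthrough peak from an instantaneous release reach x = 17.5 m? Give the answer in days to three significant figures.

669 days

Retardation factor R = 1 + ρ_b·K_d/n = 1 + 1.58 × 1.1/0.26 = 7.685.
Sorption retards both mechanisms: v_R = v/R = 0.02472 m/day, D_R = D/R = 0.02446 m²/day.
Peak time from v_R²t² + 2D_R t − x² = 0: t = (√(D_R² + v_R²x²) − D_R)/v_R².
√(D_R² + v_R²x²) = √(0.02446² + 0.02472² × 17.5²) = 0.4333; v_R² = 0.0006111.
t = (0.4333 − 0.02446)/0.0006111 = 669 days.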